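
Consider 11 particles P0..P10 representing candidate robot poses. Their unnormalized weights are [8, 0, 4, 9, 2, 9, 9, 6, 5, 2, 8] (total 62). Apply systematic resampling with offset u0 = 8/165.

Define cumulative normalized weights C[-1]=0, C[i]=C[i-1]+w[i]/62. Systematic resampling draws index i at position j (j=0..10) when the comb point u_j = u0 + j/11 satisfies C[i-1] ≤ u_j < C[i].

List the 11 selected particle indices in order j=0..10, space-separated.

C = [4/31, 4/31, 6/31, 21/62, 23/62, 16/31, 41/62, 47/62, 26/31, 27/31, 1]
j=0: u_0=8/165 ∈ [0, 4/31) → index 0
j=1: u_1=23/165 ∈ [4/31, 6/31) → index 2
j=2: u_2=38/165 ∈ [6/31, 21/62) → index 3
j=3: u_3=53/165 ∈ [6/31, 21/62) → index 3
j=4: u_4=68/165 ∈ [23/62, 16/31) → index 5
j=5: u_5=83/165 ∈ [23/62, 16/31) → index 5
j=6: u_6=98/165 ∈ [16/31, 41/62) → index 6
j=7: u_7=113/165 ∈ [41/62, 47/62) → index 7
j=8: u_8=128/165 ∈ [47/62, 26/31) → index 8
j=9: u_9=13/15 ∈ [26/31, 27/31) → index 9
j=10: u_10=158/165 ∈ [27/31, 1) → index 10

0 2 3 3 5 5 6 7 8 9 10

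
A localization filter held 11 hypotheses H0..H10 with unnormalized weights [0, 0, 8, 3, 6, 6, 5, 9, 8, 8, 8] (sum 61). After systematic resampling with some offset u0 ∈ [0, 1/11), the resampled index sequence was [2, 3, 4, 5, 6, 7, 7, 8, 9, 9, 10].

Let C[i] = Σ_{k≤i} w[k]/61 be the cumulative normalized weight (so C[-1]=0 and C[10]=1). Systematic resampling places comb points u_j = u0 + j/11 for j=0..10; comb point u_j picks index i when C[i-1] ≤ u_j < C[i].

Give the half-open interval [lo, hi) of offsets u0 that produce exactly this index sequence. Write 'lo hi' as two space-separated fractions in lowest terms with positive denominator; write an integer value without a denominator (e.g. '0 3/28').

27/671 34/671

C = [0, 0, 8/61, 11/61, 17/61, 23/61, 28/61, 37/61, 45/61, 53/61, 1]
j=0 picked index 2: u0 ∈ [0, 8/61)
j=1 picked index 3: u0 ∈ [27/671, 60/671)
j=2 picked index 4: u0 ∈ [-1/671, 65/671)
j=3 picked index 5: u0 ∈ [4/671, 70/671)
j=4 picked index 6: u0 ∈ [9/671, 64/671)
j=5 picked index 7: u0 ∈ [3/671, 102/671)
j=6 picked index 7: u0 ∈ [-58/671, 41/671)
j=7 picked index 8: u0 ∈ [-20/671, 68/671)
j=8 picked index 9: u0 ∈ [7/671, 95/671)
j=9 picked index 9: u0 ∈ [-54/671, 34/671)
j=10 picked index 10: u0 ∈ [-27/671, 1/11)
intersection: [27/671, 34/671)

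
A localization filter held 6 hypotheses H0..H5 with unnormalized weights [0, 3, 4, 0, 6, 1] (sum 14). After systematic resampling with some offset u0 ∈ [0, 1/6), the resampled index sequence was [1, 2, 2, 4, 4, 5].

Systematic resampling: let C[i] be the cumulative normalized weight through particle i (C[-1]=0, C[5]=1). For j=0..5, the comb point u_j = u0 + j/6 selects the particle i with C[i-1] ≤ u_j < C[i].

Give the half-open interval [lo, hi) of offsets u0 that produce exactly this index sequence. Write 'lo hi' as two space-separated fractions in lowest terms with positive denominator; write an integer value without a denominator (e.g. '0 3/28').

C = [0, 3/14, 1/2, 1/2, 13/14, 1]
j=0 picked index 1: u0 ∈ [0, 3/14)
j=1 picked index 2: u0 ∈ [1/21, 1/3)
j=2 picked index 2: u0 ∈ [-5/42, 1/6)
j=3 picked index 4: u0 ∈ [0, 3/7)
j=4 picked index 4: u0 ∈ [-1/6, 11/42)
j=5 picked index 5: u0 ∈ [2/21, 1/6)
intersection: [2/21, 1/6)

2/21 1/6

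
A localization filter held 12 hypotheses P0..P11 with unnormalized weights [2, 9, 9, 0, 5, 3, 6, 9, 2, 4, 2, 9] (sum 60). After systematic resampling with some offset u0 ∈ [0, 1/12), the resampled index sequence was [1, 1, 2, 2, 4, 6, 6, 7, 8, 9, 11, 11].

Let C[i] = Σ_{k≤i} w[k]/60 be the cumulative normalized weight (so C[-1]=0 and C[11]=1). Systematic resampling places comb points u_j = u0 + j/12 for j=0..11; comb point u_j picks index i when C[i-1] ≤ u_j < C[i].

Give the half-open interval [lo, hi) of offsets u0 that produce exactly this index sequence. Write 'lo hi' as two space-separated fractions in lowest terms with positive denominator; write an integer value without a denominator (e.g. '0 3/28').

C = [1/30, 11/60, 1/3, 1/3, 5/12, 7/15, 17/30, 43/60, 3/4, 49/60, 17/20, 1]
j=0 picked index 1: u0 ∈ [1/30, 11/60)
j=1 picked index 1: u0 ∈ [-1/20, 1/10)
j=2 picked index 2: u0 ∈ [1/60, 1/6)
j=3 picked index 2: u0 ∈ [-1/15, 1/12)
j=4 picked index 4: u0 ∈ [0, 1/12)
j=5 picked index 6: u0 ∈ [1/20, 3/20)
j=6 picked index 6: u0 ∈ [-1/30, 1/15)
j=7 picked index 7: u0 ∈ [-1/60, 2/15)
j=8 picked index 8: u0 ∈ [1/20, 1/12)
j=9 picked index 9: u0 ∈ [0, 1/15)
j=10 picked index 11: u0 ∈ [1/60, 1/6)
j=11 picked index 11: u0 ∈ [-1/15, 1/12)
intersection: [1/20, 1/15)

1/20 1/15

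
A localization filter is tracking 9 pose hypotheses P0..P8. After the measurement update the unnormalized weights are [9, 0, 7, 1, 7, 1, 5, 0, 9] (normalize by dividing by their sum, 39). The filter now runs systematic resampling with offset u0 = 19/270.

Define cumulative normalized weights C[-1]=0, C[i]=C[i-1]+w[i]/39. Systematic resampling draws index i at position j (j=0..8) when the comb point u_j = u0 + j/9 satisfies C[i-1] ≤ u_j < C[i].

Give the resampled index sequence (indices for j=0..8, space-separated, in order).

0 0 2 2 4 5 6 8 8

C = [3/13, 3/13, 16/39, 17/39, 8/13, 25/39, 10/13, 10/13, 1]
j=0: u_0=19/270 ∈ [0, 3/13) → index 0
j=1: u_1=49/270 ∈ [0, 3/13) → index 0
j=2: u_2=79/270 ∈ [3/13, 16/39) → index 2
j=3: u_3=109/270 ∈ [3/13, 16/39) → index 2
j=4: u_4=139/270 ∈ [17/39, 8/13) → index 4
j=5: u_5=169/270 ∈ [8/13, 25/39) → index 5
j=6: u_6=199/270 ∈ [25/39, 10/13) → index 6
j=7: u_7=229/270 ∈ [10/13, 1) → index 8
j=8: u_8=259/270 ∈ [10/13, 1) → index 8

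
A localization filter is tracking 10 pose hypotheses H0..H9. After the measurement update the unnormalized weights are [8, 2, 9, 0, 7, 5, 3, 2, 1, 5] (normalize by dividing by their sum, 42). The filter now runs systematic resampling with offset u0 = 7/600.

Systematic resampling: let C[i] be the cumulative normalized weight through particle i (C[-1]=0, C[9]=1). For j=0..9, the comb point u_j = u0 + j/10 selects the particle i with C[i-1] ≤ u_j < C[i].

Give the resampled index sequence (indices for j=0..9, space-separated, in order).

C = [4/21, 5/21, 19/42, 19/42, 13/21, 31/42, 17/21, 6/7, 37/42, 1]
j=0: u_0=7/600 ∈ [0, 4/21) → index 0
j=1: u_1=67/600 ∈ [0, 4/21) → index 0
j=2: u_2=127/600 ∈ [4/21, 5/21) → index 1
j=3: u_3=187/600 ∈ [5/21, 19/42) → index 2
j=4: u_4=247/600 ∈ [5/21, 19/42) → index 2
j=5: u_5=307/600 ∈ [19/42, 13/21) → index 4
j=6: u_6=367/600 ∈ [19/42, 13/21) → index 4
j=7: u_7=427/600 ∈ [13/21, 31/42) → index 5
j=8: u_8=487/600 ∈ [17/21, 6/7) → index 7
j=9: u_9=547/600 ∈ [37/42, 1) → index 9

0 0 1 2 2 4 4 5 7 9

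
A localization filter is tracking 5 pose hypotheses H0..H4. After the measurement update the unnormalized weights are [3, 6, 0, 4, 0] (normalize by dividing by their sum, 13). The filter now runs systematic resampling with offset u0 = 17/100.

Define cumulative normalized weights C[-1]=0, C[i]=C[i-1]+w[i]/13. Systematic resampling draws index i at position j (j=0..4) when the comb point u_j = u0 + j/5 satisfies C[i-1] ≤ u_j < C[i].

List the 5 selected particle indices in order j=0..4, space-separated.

0 1 1 3 3

C = [3/13, 9/13, 9/13, 1, 1]
j=0: u_0=17/100 ∈ [0, 3/13) → index 0
j=1: u_1=37/100 ∈ [3/13, 9/13) → index 1
j=2: u_2=57/100 ∈ [3/13, 9/13) → index 1
j=3: u_3=77/100 ∈ [9/13, 1) → index 3
j=4: u_4=97/100 ∈ [9/13, 1) → index 3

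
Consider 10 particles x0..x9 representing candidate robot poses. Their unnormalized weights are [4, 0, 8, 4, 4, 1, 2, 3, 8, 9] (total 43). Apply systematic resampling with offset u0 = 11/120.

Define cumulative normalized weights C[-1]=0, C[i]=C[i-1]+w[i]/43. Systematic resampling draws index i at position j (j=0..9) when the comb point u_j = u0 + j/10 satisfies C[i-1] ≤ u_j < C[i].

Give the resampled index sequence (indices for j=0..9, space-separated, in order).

C = [4/43, 4/43, 12/43, 16/43, 20/43, 21/43, 23/43, 26/43, 34/43, 1]
j=0: u_0=11/120 ∈ [0, 4/43) → index 0
j=1: u_1=23/120 ∈ [4/43, 12/43) → index 2
j=2: u_2=7/24 ∈ [12/43, 16/43) → index 3
j=3: u_3=47/120 ∈ [16/43, 20/43) → index 4
j=4: u_4=59/120 ∈ [21/43, 23/43) → index 6
j=5: u_5=71/120 ∈ [23/43, 26/43) → index 7
j=6: u_6=83/120 ∈ [26/43, 34/43) → index 8
j=7: u_7=19/24 ∈ [34/43, 1) → index 9
j=8: u_8=107/120 ∈ [34/43, 1) → index 9
j=9: u_9=119/120 ∈ [34/43, 1) → index 9

0 2 3 4 6 7 8 9 9 9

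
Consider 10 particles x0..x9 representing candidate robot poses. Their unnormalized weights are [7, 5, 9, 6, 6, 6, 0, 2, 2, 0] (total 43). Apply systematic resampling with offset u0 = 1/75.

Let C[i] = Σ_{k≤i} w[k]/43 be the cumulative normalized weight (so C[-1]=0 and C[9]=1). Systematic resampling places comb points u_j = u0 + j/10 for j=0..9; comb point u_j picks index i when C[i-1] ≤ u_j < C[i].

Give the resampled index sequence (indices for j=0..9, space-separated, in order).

0 0 1 2 2 3 3 4 5 7

C = [7/43, 12/43, 21/43, 27/43, 33/43, 39/43, 39/43, 41/43, 1, 1]
j=0: u_0=1/75 ∈ [0, 7/43) → index 0
j=1: u_1=17/150 ∈ [0, 7/43) → index 0
j=2: u_2=16/75 ∈ [7/43, 12/43) → index 1
j=3: u_3=47/150 ∈ [12/43, 21/43) → index 2
j=4: u_4=31/75 ∈ [12/43, 21/43) → index 2
j=5: u_5=77/150 ∈ [21/43, 27/43) → index 3
j=6: u_6=46/75 ∈ [21/43, 27/43) → index 3
j=7: u_7=107/150 ∈ [27/43, 33/43) → index 4
j=8: u_8=61/75 ∈ [33/43, 39/43) → index 5
j=9: u_9=137/150 ∈ [39/43, 41/43) → index 7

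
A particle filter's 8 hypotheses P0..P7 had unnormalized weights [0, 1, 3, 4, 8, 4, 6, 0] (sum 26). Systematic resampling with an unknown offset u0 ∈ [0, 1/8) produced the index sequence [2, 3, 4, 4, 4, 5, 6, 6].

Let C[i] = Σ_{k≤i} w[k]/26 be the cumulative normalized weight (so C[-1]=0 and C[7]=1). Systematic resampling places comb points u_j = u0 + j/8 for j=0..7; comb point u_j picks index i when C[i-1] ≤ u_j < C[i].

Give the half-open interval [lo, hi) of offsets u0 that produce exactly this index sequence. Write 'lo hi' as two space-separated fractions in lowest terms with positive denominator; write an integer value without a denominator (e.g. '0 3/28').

3/52 3/26

C = [0, 1/26, 2/13, 4/13, 8/13, 10/13, 1, 1]
j=0 picked index 2: u0 ∈ [1/26, 2/13)
j=1 picked index 3: u0 ∈ [3/104, 19/104)
j=2 picked index 4: u0 ∈ [3/52, 19/52)
j=3 picked index 4: u0 ∈ [-7/104, 25/104)
j=4 picked index 4: u0 ∈ [-5/26, 3/26)
j=5 picked index 5: u0 ∈ [-1/104, 15/104)
j=6 picked index 6: u0 ∈ [1/52, 1/4)
j=7 picked index 6: u0 ∈ [-11/104, 1/8)
intersection: [3/52, 3/26)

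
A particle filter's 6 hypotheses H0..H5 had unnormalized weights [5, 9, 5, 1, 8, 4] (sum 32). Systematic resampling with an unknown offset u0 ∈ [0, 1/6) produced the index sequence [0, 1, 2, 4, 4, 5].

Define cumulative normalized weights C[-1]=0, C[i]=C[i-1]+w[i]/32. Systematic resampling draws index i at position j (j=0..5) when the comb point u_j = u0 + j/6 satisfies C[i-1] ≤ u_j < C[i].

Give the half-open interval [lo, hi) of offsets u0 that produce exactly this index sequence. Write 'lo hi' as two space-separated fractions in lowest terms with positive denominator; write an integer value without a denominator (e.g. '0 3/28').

C = [5/32, 7/16, 19/32, 5/8, 7/8, 1]
j=0 picked index 0: u0 ∈ [0, 5/32)
j=1 picked index 1: u0 ∈ [-1/96, 13/48)
j=2 picked index 2: u0 ∈ [5/48, 25/96)
j=3 picked index 4: u0 ∈ [1/8, 3/8)
j=4 picked index 4: u0 ∈ [-1/24, 5/24)
j=5 picked index 5: u0 ∈ [1/24, 1/6)
intersection: [1/8, 5/32)

1/8 5/32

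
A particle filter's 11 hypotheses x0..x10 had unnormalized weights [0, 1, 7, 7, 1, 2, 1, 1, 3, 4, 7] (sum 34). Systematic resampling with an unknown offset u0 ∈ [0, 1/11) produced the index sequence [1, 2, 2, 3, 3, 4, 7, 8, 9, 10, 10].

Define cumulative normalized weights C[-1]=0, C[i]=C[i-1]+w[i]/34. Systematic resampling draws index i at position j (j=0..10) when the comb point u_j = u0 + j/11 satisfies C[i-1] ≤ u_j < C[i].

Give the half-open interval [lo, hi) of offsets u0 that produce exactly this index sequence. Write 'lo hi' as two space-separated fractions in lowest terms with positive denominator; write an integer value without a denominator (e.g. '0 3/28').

5/374 3/187

C = [0, 1/34, 4/17, 15/34, 8/17, 9/17, 19/34, 10/17, 23/34, 27/34, 1]
j=0 picked index 1: u0 ∈ [0, 1/34)
j=1 picked index 2: u0 ∈ [-23/374, 27/187)
j=2 picked index 2: u0 ∈ [-57/374, 10/187)
j=3 picked index 3: u0 ∈ [-7/187, 63/374)
j=4 picked index 3: u0 ∈ [-24/187, 29/374)
j=5 picked index 4: u0 ∈ [-5/374, 3/187)
j=6 picked index 7: u0 ∈ [5/374, 8/187)
j=7 picked index 8: u0 ∈ [-9/187, 15/374)
j=8 picked index 9: u0 ∈ [-19/374, 25/374)
j=9 picked index 10: u0 ∈ [-9/374, 2/11)
j=10 picked index 10: u0 ∈ [-43/374, 1/11)
intersection: [5/374, 3/187)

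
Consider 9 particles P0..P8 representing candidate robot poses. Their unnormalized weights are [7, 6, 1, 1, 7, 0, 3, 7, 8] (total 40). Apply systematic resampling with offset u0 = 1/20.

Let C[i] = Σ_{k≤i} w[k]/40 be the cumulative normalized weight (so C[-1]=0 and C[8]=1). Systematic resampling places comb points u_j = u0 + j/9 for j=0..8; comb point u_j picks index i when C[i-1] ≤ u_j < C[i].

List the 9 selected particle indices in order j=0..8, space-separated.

C = [7/40, 13/40, 7/20, 3/8, 11/20, 11/20, 5/8, 4/5, 1]
j=0: u_0=1/20 ∈ [0, 7/40) → index 0
j=1: u_1=29/180 ∈ [0, 7/40) → index 0
j=2: u_2=49/180 ∈ [7/40, 13/40) → index 1
j=3: u_3=23/60 ∈ [3/8, 11/20) → index 4
j=4: u_4=89/180 ∈ [3/8, 11/20) → index 4
j=5: u_5=109/180 ∈ [11/20, 5/8) → index 6
j=6: u_6=43/60 ∈ [5/8, 4/5) → index 7
j=7: u_7=149/180 ∈ [4/5, 1) → index 8
j=8: u_8=169/180 ∈ [4/5, 1) → index 8

0 0 1 4 4 6 7 8 8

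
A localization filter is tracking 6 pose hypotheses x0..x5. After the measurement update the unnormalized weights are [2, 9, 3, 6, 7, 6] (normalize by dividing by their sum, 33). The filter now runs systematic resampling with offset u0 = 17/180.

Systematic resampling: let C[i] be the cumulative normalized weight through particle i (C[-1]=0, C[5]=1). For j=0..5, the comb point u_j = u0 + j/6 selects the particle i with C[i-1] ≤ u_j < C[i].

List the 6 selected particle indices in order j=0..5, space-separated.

C = [2/33, 1/3, 14/33, 20/33, 9/11, 1]
j=0: u_0=17/180 ∈ [2/33, 1/3) → index 1
j=1: u_1=47/180 ∈ [2/33, 1/3) → index 1
j=2: u_2=77/180 ∈ [14/33, 20/33) → index 3
j=3: u_3=107/180 ∈ [14/33, 20/33) → index 3
j=4: u_4=137/180 ∈ [20/33, 9/11) → index 4
j=5: u_5=167/180 ∈ [9/11, 1) → index 5

1 1 3 3 4 5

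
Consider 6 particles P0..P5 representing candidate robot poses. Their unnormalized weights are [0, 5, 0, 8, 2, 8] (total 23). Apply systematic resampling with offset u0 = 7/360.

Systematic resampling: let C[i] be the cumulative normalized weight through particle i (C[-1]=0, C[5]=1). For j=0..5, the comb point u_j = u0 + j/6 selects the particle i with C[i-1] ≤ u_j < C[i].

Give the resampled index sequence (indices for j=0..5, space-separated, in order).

1 1 3 3 5 5

C = [0, 5/23, 5/23, 13/23, 15/23, 1]
j=0: u_0=7/360 ∈ [0, 5/23) → index 1
j=1: u_1=67/360 ∈ [0, 5/23) → index 1
j=2: u_2=127/360 ∈ [5/23, 13/23) → index 3
j=3: u_3=187/360 ∈ [5/23, 13/23) → index 3
j=4: u_4=247/360 ∈ [15/23, 1) → index 5
j=5: u_5=307/360 ∈ [15/23, 1) → index 5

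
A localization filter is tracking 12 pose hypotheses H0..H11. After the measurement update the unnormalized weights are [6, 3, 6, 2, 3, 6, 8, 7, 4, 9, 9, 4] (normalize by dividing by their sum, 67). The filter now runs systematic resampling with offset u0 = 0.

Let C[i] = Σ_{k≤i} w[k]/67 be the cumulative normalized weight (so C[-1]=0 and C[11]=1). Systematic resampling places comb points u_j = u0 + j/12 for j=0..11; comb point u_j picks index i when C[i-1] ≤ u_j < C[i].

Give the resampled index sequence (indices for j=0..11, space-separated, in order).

C = [6/67, 9/67, 15/67, 17/67, 20/67, 26/67, 34/67, 41/67, 45/67, 54/67, 63/67, 1]
j=0: u_0=0 ∈ [0, 6/67) → index 0
j=1: u_1=1/12 ∈ [0, 6/67) → index 0
j=2: u_2=1/6 ∈ [9/67, 15/67) → index 2
j=3: u_3=1/4 ∈ [15/67, 17/67) → index 3
j=4: u_4=1/3 ∈ [20/67, 26/67) → index 5
j=5: u_5=5/12 ∈ [26/67, 34/67) → index 6
j=6: u_6=1/2 ∈ [26/67, 34/67) → index 6
j=7: u_7=7/12 ∈ [34/67, 41/67) → index 7
j=8: u_8=2/3 ∈ [41/67, 45/67) → index 8
j=9: u_9=3/4 ∈ [45/67, 54/67) → index 9
j=10: u_10=5/6 ∈ [54/67, 63/67) → index 10
j=11: u_11=11/12 ∈ [54/67, 63/67) → index 10

0 0 2 3 5 6 6 7 8 9 10 10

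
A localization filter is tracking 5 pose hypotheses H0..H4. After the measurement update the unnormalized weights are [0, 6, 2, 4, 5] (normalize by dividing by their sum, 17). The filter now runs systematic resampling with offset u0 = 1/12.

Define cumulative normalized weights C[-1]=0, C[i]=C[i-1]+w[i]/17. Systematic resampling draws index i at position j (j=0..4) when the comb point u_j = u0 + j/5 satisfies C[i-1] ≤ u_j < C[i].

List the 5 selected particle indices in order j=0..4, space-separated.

1 1 3 3 4

C = [0, 6/17, 8/17, 12/17, 1]
j=0: u_0=1/12 ∈ [0, 6/17) → index 1
j=1: u_1=17/60 ∈ [0, 6/17) → index 1
j=2: u_2=29/60 ∈ [8/17, 12/17) → index 3
j=3: u_3=41/60 ∈ [8/17, 12/17) → index 3
j=4: u_4=53/60 ∈ [12/17, 1) → index 4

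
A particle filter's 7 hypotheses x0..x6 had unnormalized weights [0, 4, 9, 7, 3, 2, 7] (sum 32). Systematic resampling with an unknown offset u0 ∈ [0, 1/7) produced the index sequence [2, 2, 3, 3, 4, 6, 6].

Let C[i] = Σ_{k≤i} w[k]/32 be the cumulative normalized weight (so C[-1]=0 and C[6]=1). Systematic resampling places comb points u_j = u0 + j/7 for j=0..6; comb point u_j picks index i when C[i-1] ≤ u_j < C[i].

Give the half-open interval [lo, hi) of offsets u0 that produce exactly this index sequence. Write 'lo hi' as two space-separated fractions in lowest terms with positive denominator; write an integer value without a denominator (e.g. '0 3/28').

C = [0, 1/8, 13/32, 5/8, 23/32, 25/32, 1]
j=0 picked index 2: u0 ∈ [1/8, 13/32)
j=1 picked index 2: u0 ∈ [-1/56, 59/224)
j=2 picked index 3: u0 ∈ [27/224, 19/56)
j=3 picked index 3: u0 ∈ [-5/224, 11/56)
j=4 picked index 4: u0 ∈ [3/56, 33/224)
j=5 picked index 6: u0 ∈ [15/224, 2/7)
j=6 picked index 6: u0 ∈ [-17/224, 1/7)
intersection: [1/8, 1/7)

1/8 1/7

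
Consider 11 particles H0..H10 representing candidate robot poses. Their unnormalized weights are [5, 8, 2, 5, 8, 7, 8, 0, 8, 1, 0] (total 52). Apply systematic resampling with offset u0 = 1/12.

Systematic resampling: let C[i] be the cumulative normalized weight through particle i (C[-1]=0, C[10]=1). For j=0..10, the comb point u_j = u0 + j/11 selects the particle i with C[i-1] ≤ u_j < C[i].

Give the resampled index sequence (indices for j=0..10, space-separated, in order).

0 1 2 3 4 4 5 6 6 8 9

C = [5/52, 1/4, 15/52, 5/13, 7/13, 35/52, 43/52, 43/52, 51/52, 1, 1]
j=0: u_0=1/12 ∈ [0, 5/52) → index 0
j=1: u_1=23/132 ∈ [5/52, 1/4) → index 1
j=2: u_2=35/132 ∈ [1/4, 15/52) → index 2
j=3: u_3=47/132 ∈ [15/52, 5/13) → index 3
j=4: u_4=59/132 ∈ [5/13, 7/13) → index 4
j=5: u_5=71/132 ∈ [5/13, 7/13) → index 4
j=6: u_6=83/132 ∈ [7/13, 35/52) → index 5
j=7: u_7=95/132 ∈ [35/52, 43/52) → index 6
j=8: u_8=107/132 ∈ [35/52, 43/52) → index 6
j=9: u_9=119/132 ∈ [43/52, 51/52) → index 8
j=10: u_10=131/132 ∈ [51/52, 1) → index 9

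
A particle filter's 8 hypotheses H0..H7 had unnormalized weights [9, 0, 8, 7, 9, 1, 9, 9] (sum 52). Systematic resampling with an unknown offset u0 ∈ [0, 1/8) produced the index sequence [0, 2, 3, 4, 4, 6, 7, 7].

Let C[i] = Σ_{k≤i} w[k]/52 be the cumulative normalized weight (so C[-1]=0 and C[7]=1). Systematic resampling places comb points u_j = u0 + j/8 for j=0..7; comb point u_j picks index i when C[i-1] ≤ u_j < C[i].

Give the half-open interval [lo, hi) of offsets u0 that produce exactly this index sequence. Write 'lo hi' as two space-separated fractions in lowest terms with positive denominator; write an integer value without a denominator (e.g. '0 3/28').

C = [9/52, 9/52, 17/52, 6/13, 33/52, 17/26, 43/52, 1]
j=0 picked index 0: u0 ∈ [0, 9/52)
j=1 picked index 2: u0 ∈ [5/104, 21/104)
j=2 picked index 3: u0 ∈ [1/13, 11/52)
j=3 picked index 4: u0 ∈ [9/104, 27/104)
j=4 picked index 4: u0 ∈ [-1/26, 7/52)
j=5 picked index 6: u0 ∈ [3/104, 21/104)
j=6 picked index 7: u0 ∈ [1/13, 1/4)
j=7 picked index 7: u0 ∈ [-5/104, 1/8)
intersection: [9/104, 1/8)

9/104 1/8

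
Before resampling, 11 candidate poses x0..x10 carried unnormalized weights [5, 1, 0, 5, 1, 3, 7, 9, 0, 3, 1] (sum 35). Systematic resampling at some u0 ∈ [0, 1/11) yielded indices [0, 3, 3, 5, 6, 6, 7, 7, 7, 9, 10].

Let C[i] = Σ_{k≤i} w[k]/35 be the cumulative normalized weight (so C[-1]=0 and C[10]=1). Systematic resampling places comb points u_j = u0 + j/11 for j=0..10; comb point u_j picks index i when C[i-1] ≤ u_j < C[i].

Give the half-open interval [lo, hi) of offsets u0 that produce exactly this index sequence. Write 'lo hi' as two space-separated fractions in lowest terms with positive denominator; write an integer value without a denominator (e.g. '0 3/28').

C = [1/7, 6/35, 6/35, 11/35, 12/35, 3/7, 22/35, 31/35, 31/35, 34/35, 1]
j=0 picked index 0: u0 ∈ [0, 1/7)
j=1 picked index 3: u0 ∈ [31/385, 86/385)
j=2 picked index 3: u0 ∈ [-4/385, 51/385)
j=3 picked index 5: u0 ∈ [27/385, 12/77)
j=4 picked index 6: u0 ∈ [5/77, 102/385)
j=5 picked index 6: u0 ∈ [-2/77, 67/385)
j=6 picked index 7: u0 ∈ [32/385, 131/385)
j=7 picked index 7: u0 ∈ [-3/385, 96/385)
j=8 picked index 7: u0 ∈ [-38/385, 61/385)
j=9 picked index 9: u0 ∈ [26/385, 59/385)
j=10 picked index 10: u0 ∈ [24/385, 1/11)
intersection: [32/385, 1/11)

32/385 1/11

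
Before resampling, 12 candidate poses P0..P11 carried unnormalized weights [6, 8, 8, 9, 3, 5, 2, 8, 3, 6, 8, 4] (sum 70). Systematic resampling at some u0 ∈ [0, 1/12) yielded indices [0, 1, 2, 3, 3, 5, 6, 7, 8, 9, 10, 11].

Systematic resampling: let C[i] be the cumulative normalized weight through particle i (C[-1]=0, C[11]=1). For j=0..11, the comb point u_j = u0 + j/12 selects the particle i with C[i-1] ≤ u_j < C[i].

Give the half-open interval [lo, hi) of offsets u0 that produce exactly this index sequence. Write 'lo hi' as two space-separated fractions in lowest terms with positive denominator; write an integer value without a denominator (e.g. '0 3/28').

C = [3/35, 1/5, 11/35, 31/70, 17/35, 39/70, 41/70, 7/10, 26/35, 29/35, 33/35, 1]
j=0 picked index 0: u0 ∈ [0, 3/35)
j=1 picked index 1: u0 ∈ [1/420, 7/60)
j=2 picked index 2: u0 ∈ [1/30, 31/210)
j=3 picked index 3: u0 ∈ [9/140, 27/140)
j=4 picked index 3: u0 ∈ [-2/105, 23/210)
j=5 picked index 5: u0 ∈ [29/420, 59/420)
j=6 picked index 6: u0 ∈ [2/35, 3/35)
j=7 picked index 7: u0 ∈ [1/420, 7/60)
j=8 picked index 8: u0 ∈ [1/30, 8/105)
j=9 picked index 9: u0 ∈ [-1/140, 11/140)
j=10 picked index 10: u0 ∈ [-1/210, 23/210)
j=11 picked index 11: u0 ∈ [11/420, 1/12)
intersection: [29/420, 8/105)

29/420 8/105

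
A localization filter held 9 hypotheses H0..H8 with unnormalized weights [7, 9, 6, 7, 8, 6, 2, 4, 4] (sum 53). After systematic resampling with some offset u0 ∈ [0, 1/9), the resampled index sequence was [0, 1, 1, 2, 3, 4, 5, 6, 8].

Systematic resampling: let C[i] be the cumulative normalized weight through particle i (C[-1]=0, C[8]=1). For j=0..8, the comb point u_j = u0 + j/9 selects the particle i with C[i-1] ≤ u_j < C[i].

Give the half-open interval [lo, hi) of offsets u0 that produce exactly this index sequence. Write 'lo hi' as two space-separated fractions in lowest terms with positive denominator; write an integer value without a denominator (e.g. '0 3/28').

C = [7/53, 16/53, 22/53, 29/53, 37/53, 43/53, 45/53, 49/53, 1]
j=0 picked index 0: u0 ∈ [0, 7/53)
j=1 picked index 1: u0 ∈ [10/477, 91/477)
j=2 picked index 1: u0 ∈ [-43/477, 38/477)
j=3 picked index 2: u0 ∈ [-5/159, 13/159)
j=4 picked index 3: u0 ∈ [-14/477, 49/477)
j=5 picked index 4: u0 ∈ [-4/477, 68/477)
j=6 picked index 5: u0 ∈ [5/159, 23/159)
j=7 picked index 6: u0 ∈ [16/477, 34/477)
j=8 picked index 8: u0 ∈ [17/477, 1/9)
intersection: [17/477, 34/477)

17/477 34/477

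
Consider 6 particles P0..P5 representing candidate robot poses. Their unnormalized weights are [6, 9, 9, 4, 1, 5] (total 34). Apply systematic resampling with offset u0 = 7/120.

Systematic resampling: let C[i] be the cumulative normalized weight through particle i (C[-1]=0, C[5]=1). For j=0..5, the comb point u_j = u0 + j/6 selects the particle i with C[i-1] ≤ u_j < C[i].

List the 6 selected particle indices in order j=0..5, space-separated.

C = [3/17, 15/34, 12/17, 14/17, 29/34, 1]
j=0: u_0=7/120 ∈ [0, 3/17) → index 0
j=1: u_1=9/40 ∈ [3/17, 15/34) → index 1
j=2: u_2=47/120 ∈ [3/17, 15/34) → index 1
j=3: u_3=67/120 ∈ [15/34, 12/17) → index 2
j=4: u_4=29/40 ∈ [12/17, 14/17) → index 3
j=5: u_5=107/120 ∈ [29/34, 1) → index 5

0 1 1 2 3 5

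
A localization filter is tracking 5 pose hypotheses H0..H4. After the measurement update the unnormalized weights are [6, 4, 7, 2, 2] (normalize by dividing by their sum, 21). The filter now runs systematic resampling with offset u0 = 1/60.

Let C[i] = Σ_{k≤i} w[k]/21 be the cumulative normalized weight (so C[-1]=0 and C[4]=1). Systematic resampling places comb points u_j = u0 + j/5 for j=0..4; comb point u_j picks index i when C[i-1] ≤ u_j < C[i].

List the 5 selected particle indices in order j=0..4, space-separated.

0 0 1 2 3

C = [2/7, 10/21, 17/21, 19/21, 1]
j=0: u_0=1/60 ∈ [0, 2/7) → index 0
j=1: u_1=13/60 ∈ [0, 2/7) → index 0
j=2: u_2=5/12 ∈ [2/7, 10/21) → index 1
j=3: u_3=37/60 ∈ [10/21, 17/21) → index 2
j=4: u_4=49/60 ∈ [17/21, 19/21) → index 3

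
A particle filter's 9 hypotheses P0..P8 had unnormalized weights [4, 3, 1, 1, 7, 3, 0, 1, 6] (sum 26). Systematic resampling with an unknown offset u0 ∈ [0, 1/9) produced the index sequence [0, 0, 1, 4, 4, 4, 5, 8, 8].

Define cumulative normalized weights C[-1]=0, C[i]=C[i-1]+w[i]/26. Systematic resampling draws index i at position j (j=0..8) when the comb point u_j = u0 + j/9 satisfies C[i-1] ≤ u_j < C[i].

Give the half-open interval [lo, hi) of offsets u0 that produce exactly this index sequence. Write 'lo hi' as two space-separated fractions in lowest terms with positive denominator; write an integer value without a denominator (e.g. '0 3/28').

1/78 5/117

C = [2/13, 7/26, 4/13, 9/26, 8/13, 19/26, 19/26, 10/13, 1]
j=0 picked index 0: u0 ∈ [0, 2/13)
j=1 picked index 0: u0 ∈ [-1/9, 5/117)
j=2 picked index 1: u0 ∈ [-8/117, 11/234)
j=3 picked index 4: u0 ∈ [1/78, 11/39)
j=4 picked index 4: u0 ∈ [-23/234, 20/117)
j=5 picked index 4: u0 ∈ [-49/234, 7/117)
j=6 picked index 5: u0 ∈ [-2/39, 5/78)
j=7 picked index 8: u0 ∈ [-1/117, 2/9)
j=8 picked index 8: u0 ∈ [-14/117, 1/9)
intersection: [1/78, 5/117)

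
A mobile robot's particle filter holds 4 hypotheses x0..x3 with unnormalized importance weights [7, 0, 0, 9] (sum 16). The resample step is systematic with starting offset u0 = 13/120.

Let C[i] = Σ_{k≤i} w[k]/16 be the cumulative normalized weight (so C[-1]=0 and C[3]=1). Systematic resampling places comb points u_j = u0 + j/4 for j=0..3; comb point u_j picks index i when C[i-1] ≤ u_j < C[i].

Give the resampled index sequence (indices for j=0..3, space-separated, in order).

C = [7/16, 7/16, 7/16, 1]
j=0: u_0=13/120 ∈ [0, 7/16) → index 0
j=1: u_1=43/120 ∈ [0, 7/16) → index 0
j=2: u_2=73/120 ∈ [7/16, 1) → index 3
j=3: u_3=103/120 ∈ [7/16, 1) → index 3

0 0 3 3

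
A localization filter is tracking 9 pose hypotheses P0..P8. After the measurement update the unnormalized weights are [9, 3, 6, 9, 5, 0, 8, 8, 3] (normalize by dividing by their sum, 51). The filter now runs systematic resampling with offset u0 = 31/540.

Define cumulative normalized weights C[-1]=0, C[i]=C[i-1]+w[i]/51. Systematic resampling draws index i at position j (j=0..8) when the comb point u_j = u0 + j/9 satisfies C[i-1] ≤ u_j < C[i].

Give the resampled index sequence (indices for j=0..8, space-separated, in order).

C = [3/17, 4/17, 6/17, 9/17, 32/51, 32/51, 40/51, 16/17, 1]
j=0: u_0=31/540 ∈ [0, 3/17) → index 0
j=1: u_1=91/540 ∈ [0, 3/17) → index 0
j=2: u_2=151/540 ∈ [4/17, 6/17) → index 2
j=3: u_3=211/540 ∈ [6/17, 9/17) → index 3
j=4: u_4=271/540 ∈ [6/17, 9/17) → index 3
j=5: u_5=331/540 ∈ [9/17, 32/51) → index 4
j=6: u_6=391/540 ∈ [32/51, 40/51) → index 6
j=7: u_7=451/540 ∈ [40/51, 16/17) → index 7
j=8: u_8=511/540 ∈ [16/17, 1) → index 8

0 0 2 3 3 4 6 7 8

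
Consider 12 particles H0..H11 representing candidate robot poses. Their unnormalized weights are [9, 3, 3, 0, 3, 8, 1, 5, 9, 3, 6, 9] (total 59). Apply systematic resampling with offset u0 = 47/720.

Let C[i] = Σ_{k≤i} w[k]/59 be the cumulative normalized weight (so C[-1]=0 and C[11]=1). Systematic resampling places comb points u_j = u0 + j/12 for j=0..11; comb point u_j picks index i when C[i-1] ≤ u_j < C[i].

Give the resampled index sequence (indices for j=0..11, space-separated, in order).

0 0 2 5 5 7 8 8 9 10 11 11

C = [9/59, 12/59, 15/59, 15/59, 18/59, 26/59, 27/59, 32/59, 41/59, 44/59, 50/59, 1]
j=0: u_0=47/720 ∈ [0, 9/59) → index 0
j=1: u_1=107/720 ∈ [0, 9/59) → index 0
j=2: u_2=167/720 ∈ [12/59, 15/59) → index 2
j=3: u_3=227/720 ∈ [18/59, 26/59) → index 5
j=4: u_4=287/720 ∈ [18/59, 26/59) → index 5
j=5: u_5=347/720 ∈ [27/59, 32/59) → index 7
j=6: u_6=407/720 ∈ [32/59, 41/59) → index 8
j=7: u_7=467/720 ∈ [32/59, 41/59) → index 8
j=8: u_8=527/720 ∈ [41/59, 44/59) → index 9
j=9: u_9=587/720 ∈ [44/59, 50/59) → index 10
j=10: u_10=647/720 ∈ [50/59, 1) → index 11
j=11: u_11=707/720 ∈ [50/59, 1) → index 11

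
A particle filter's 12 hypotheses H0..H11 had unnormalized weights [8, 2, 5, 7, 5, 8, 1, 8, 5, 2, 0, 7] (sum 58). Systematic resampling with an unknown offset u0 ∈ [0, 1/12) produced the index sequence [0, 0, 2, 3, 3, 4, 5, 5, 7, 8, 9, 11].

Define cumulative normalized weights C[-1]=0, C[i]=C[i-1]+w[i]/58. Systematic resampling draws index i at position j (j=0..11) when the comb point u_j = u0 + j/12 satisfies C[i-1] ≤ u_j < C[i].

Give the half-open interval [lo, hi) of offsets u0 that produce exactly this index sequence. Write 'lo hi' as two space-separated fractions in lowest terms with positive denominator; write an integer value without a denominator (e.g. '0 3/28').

1/87 7/348

C = [4/29, 5/29, 15/58, 11/29, 27/58, 35/58, 18/29, 22/29, 49/58, 51/58, 51/58, 1]
j=0 picked index 0: u0 ∈ [0, 4/29)
j=1 picked index 0: u0 ∈ [-1/12, 19/348)
j=2 picked index 2: u0 ∈ [1/174, 8/87)
j=3 picked index 3: u0 ∈ [1/116, 15/116)
j=4 picked index 3: u0 ∈ [-13/174, 4/87)
j=5 picked index 4: u0 ∈ [-13/348, 17/348)
j=6 picked index 5: u0 ∈ [-1/29, 3/29)
j=7 picked index 5: u0 ∈ [-41/348, 7/348)
j=8 picked index 7: u0 ∈ [-4/87, 8/87)
j=9 picked index 8: u0 ∈ [1/116, 11/116)
j=10 picked index 9: u0 ∈ [1/87, 4/87)
j=11 picked index 11: u0 ∈ [-13/348, 1/12)
intersection: [1/87, 7/348)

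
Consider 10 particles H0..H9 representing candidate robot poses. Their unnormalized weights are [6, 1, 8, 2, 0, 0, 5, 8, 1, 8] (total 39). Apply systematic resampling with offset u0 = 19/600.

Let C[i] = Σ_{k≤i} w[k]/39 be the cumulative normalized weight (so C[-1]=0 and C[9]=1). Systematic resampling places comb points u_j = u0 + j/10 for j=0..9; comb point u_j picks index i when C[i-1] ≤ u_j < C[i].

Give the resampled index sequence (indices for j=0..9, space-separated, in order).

0 0 2 2 3 6 7 7 9 9

C = [2/13, 7/39, 5/13, 17/39, 17/39, 17/39, 22/39, 10/13, 31/39, 1]
j=0: u_0=19/600 ∈ [0, 2/13) → index 0
j=1: u_1=79/600 ∈ [0, 2/13) → index 0
j=2: u_2=139/600 ∈ [7/39, 5/13) → index 2
j=3: u_3=199/600 ∈ [7/39, 5/13) → index 2
j=4: u_4=259/600 ∈ [5/13, 17/39) → index 3
j=5: u_5=319/600 ∈ [17/39, 22/39) → index 6
j=6: u_6=379/600 ∈ [22/39, 10/13) → index 7
j=7: u_7=439/600 ∈ [22/39, 10/13) → index 7
j=8: u_8=499/600 ∈ [31/39, 1) → index 9
j=9: u_9=559/600 ∈ [31/39, 1) → index 9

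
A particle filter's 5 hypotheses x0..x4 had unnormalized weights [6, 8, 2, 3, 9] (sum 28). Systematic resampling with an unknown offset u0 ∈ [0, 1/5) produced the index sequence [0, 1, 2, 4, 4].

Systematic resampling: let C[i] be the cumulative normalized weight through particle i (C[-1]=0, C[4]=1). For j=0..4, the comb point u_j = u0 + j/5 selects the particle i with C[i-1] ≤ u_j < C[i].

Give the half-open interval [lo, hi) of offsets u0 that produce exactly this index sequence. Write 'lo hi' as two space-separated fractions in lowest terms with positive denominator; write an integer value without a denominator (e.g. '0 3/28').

1/10 6/35

C = [3/14, 1/2, 4/7, 19/28, 1]
j=0 picked index 0: u0 ∈ [0, 3/14)
j=1 picked index 1: u0 ∈ [1/70, 3/10)
j=2 picked index 2: u0 ∈ [1/10, 6/35)
j=3 picked index 4: u0 ∈ [11/140, 2/5)
j=4 picked index 4: u0 ∈ [-17/140, 1/5)
intersection: [1/10, 6/35)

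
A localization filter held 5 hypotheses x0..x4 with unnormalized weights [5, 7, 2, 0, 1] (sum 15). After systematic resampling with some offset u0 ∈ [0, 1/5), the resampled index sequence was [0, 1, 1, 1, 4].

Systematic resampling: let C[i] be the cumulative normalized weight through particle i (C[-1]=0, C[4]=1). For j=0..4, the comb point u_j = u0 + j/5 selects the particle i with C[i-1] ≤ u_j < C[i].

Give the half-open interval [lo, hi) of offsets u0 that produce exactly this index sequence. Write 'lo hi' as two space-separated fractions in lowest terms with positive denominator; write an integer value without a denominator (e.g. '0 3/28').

C = [1/3, 4/5, 14/15, 14/15, 1]
j=0 picked index 0: u0 ∈ [0, 1/3)
j=1 picked index 1: u0 ∈ [2/15, 3/5)
j=2 picked index 1: u0 ∈ [-1/15, 2/5)
j=3 picked index 1: u0 ∈ [-4/15, 1/5)
j=4 picked index 4: u0 ∈ [2/15, 1/5)
intersection: [2/15, 1/5)

2/15 1/5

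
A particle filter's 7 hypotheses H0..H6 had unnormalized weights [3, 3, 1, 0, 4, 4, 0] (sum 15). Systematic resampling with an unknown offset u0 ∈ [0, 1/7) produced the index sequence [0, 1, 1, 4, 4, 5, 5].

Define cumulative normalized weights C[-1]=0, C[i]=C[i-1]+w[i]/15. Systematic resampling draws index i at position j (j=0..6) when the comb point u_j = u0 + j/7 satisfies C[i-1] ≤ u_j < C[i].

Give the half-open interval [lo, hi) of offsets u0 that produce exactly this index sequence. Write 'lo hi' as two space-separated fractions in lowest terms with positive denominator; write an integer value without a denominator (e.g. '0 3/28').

2/35 4/35

C = [1/5, 2/5, 7/15, 7/15, 11/15, 1, 1]
j=0 picked index 0: u0 ∈ [0, 1/5)
j=1 picked index 1: u0 ∈ [2/35, 9/35)
j=2 picked index 1: u0 ∈ [-3/35, 4/35)
j=3 picked index 4: u0 ∈ [4/105, 32/105)
j=4 picked index 4: u0 ∈ [-11/105, 17/105)
j=5 picked index 5: u0 ∈ [2/105, 2/7)
j=6 picked index 5: u0 ∈ [-13/105, 1/7)
intersection: [2/35, 4/35)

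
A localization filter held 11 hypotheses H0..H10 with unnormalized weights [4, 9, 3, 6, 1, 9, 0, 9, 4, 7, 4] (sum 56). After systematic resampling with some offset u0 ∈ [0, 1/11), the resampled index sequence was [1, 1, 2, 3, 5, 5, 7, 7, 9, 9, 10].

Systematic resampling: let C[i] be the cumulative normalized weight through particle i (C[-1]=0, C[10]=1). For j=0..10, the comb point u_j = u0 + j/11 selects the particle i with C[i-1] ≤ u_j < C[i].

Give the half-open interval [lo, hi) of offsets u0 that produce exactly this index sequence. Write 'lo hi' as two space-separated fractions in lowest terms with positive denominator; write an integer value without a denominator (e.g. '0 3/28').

C = [1/14, 13/56, 2/7, 11/28, 23/56, 4/7, 4/7, 41/56, 45/56, 13/14, 1]
j=0 picked index 1: u0 ∈ [1/14, 13/56)
j=1 picked index 1: u0 ∈ [-3/154, 87/616)
j=2 picked index 2: u0 ∈ [31/616, 8/77)
j=3 picked index 3: u0 ∈ [1/77, 37/308)
j=4 picked index 5: u0 ∈ [29/616, 16/77)
j=5 picked index 5: u0 ∈ [-27/616, 9/77)
j=6 picked index 7: u0 ∈ [2/77, 115/616)
j=7 picked index 7: u0 ∈ [-5/77, 59/616)
j=8 picked index 9: u0 ∈ [47/616, 31/154)
j=9 picked index 9: u0 ∈ [-9/616, 17/154)
j=10 picked index 10: u0 ∈ [3/154, 1/11)
intersection: [47/616, 1/11)

47/616 1/11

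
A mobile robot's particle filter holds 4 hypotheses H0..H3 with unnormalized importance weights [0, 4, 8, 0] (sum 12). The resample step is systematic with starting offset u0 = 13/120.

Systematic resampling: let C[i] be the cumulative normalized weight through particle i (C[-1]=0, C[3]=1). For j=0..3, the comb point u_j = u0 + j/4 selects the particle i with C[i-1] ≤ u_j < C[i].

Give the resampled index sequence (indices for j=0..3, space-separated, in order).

1 2 2 2

C = [0, 1/3, 1, 1]
j=0: u_0=13/120 ∈ [0, 1/3) → index 1
j=1: u_1=43/120 ∈ [1/3, 1) → index 2
j=2: u_2=73/120 ∈ [1/3, 1) → index 2
j=3: u_3=103/120 ∈ [1/3, 1) → index 2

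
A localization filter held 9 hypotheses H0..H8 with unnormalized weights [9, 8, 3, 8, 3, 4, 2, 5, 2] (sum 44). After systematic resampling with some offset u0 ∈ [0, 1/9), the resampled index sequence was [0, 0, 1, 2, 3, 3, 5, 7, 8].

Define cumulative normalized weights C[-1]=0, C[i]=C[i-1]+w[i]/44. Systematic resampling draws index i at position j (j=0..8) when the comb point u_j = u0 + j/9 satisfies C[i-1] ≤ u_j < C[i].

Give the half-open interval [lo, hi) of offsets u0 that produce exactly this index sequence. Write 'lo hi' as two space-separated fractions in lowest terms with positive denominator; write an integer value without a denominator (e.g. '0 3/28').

C = [9/44, 17/44, 5/11, 7/11, 31/44, 35/44, 37/44, 21/22, 1]
j=0 picked index 0: u0 ∈ [0, 9/44)
j=1 picked index 0: u0 ∈ [-1/9, 37/396)
j=2 picked index 1: u0 ∈ [-7/396, 65/396)
j=3 picked index 2: u0 ∈ [7/132, 4/33)
j=4 picked index 3: u0 ∈ [1/99, 19/99)
j=5 picked index 3: u0 ∈ [-10/99, 8/99)
j=6 picked index 5: u0 ∈ [5/132, 17/132)
j=7 picked index 7: u0 ∈ [25/396, 35/198)
j=8 picked index 8: u0 ∈ [13/198, 1/9)
intersection: [13/198, 8/99)

13/198 8/99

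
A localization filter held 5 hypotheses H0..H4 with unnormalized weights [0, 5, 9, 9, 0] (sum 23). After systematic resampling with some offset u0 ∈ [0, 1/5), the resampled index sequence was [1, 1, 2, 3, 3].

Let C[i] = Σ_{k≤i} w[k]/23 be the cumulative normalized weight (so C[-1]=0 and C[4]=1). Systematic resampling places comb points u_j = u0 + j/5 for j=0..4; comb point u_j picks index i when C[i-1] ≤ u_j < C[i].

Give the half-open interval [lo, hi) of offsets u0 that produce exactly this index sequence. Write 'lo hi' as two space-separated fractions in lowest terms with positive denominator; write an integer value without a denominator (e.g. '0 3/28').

C = [0, 5/23, 14/23, 1, 1]
j=0 picked index 1: u0 ∈ [0, 5/23)
j=1 picked index 1: u0 ∈ [-1/5, 2/115)
j=2 picked index 2: u0 ∈ [-21/115, 24/115)
j=3 picked index 3: u0 ∈ [1/115, 2/5)
j=4 picked index 3: u0 ∈ [-22/115, 1/5)
intersection: [1/115, 2/115)

1/115 2/115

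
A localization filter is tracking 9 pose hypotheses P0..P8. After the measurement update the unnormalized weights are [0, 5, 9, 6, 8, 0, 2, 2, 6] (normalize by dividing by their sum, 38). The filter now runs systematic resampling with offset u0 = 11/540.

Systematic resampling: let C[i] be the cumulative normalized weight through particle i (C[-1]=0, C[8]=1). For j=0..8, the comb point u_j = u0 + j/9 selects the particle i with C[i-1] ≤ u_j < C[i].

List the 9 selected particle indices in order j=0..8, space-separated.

C = [0, 5/38, 7/19, 10/19, 14/19, 14/19, 15/19, 16/19, 1]
j=0: u_0=11/540 ∈ [0, 5/38) → index 1
j=1: u_1=71/540 ∈ [0, 5/38) → index 1
j=2: u_2=131/540 ∈ [5/38, 7/19) → index 2
j=3: u_3=191/540 ∈ [5/38, 7/19) → index 2
j=4: u_4=251/540 ∈ [7/19, 10/19) → index 3
j=5: u_5=311/540 ∈ [10/19, 14/19) → index 4
j=6: u_6=371/540 ∈ [10/19, 14/19) → index 4
j=7: u_7=431/540 ∈ [15/19, 16/19) → index 7
j=8: u_8=491/540 ∈ [16/19, 1) → index 8

1 1 2 2 3 4 4 7 8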